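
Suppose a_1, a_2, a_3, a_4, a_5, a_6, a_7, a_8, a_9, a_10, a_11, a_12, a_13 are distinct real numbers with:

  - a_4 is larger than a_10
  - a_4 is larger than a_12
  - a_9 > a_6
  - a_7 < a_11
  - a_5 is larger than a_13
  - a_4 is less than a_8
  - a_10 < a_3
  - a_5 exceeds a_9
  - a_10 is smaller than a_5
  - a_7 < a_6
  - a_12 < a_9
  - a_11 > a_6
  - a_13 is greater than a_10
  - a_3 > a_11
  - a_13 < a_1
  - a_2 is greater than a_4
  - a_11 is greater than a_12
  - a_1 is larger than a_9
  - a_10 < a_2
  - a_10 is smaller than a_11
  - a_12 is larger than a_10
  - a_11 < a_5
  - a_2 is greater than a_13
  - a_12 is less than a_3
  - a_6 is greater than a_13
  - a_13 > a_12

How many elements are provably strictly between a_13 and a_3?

Chaining upward from a_13 reaches: a_6, a_11, a_9, a_2, a_1, a_5.
Chaining downward from a_3 reaches: a_7, a_10, a_12, a_6, a_11.
Strictly between a_13 and a_3 are those in both lists: a_6, a_11 — 2 elements.

2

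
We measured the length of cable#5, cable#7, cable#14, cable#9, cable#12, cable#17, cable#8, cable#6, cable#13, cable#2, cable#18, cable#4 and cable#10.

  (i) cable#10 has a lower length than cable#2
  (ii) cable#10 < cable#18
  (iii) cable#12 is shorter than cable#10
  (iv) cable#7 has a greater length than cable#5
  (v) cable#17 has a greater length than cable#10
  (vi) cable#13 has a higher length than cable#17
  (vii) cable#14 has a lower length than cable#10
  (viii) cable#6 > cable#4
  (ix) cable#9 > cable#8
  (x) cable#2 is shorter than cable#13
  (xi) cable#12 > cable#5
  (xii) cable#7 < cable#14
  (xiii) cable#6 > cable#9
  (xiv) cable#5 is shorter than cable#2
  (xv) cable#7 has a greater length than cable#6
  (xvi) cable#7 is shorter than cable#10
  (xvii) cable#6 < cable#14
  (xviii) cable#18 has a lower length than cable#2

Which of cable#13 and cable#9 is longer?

cable#13

Link the given pairs in sequence: cable#9 < cable#6; cable#6 < cable#7; cable#7 < cable#14; cable#14 < cable#10; cable#10 < cable#18; cable#18 < cable#2; cable#2 < cable#13.
Together: cable#9 < cable#6 < cable#7 < cable#14 < cable#10 < cable#18 < cable#2 < cable#13.
So cable#9 < cable#13; cable#13 is the longer of the two.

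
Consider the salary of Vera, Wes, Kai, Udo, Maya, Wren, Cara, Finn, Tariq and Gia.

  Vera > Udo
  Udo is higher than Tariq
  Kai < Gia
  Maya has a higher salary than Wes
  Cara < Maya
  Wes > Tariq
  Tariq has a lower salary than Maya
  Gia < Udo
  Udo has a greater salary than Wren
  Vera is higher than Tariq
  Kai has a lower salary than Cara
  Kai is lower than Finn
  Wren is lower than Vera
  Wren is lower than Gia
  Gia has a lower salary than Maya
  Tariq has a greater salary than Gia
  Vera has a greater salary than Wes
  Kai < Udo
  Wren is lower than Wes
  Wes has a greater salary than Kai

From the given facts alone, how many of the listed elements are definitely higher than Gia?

5

Directly above Gia: Tariq, Udo, Maya.
One step further: Wes, Vera (5 so far).
Nothing else is reachable above Gia; 5 in all.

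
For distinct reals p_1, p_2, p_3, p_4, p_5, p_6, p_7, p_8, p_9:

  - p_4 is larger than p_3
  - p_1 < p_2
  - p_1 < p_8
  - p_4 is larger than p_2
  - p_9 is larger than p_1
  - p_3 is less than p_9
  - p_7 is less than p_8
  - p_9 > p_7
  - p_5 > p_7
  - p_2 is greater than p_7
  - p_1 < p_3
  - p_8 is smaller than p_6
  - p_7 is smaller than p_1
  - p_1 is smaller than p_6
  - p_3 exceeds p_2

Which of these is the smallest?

p_7

Chaining upward from p_7: directly above it, p_1, p_2, p_5, p_8, p_9; then p_3, p_4, p_6.
That covers every other element, and nothing is given below p_7, so p_7 is the smallest.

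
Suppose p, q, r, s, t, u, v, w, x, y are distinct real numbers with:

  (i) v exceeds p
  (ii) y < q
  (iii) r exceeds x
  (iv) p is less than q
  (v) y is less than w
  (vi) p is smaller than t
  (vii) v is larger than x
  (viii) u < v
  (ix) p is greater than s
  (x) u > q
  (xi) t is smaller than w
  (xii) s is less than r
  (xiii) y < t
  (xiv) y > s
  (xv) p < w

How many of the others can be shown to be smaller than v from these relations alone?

The elements the relations force below v are s, y, p, x, q, u — no chain reaches any other.
That is 6.

6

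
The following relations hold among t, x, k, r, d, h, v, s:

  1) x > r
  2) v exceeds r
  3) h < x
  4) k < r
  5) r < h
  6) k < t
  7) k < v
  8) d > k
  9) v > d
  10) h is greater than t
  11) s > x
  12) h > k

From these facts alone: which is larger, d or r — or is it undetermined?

undetermined

Following every chain through r: above r we get v, h, x, s; below r we get k.
d is not reached, and no chain runs the other way from d to r.
So the given relations leave the order of r and d undetermined.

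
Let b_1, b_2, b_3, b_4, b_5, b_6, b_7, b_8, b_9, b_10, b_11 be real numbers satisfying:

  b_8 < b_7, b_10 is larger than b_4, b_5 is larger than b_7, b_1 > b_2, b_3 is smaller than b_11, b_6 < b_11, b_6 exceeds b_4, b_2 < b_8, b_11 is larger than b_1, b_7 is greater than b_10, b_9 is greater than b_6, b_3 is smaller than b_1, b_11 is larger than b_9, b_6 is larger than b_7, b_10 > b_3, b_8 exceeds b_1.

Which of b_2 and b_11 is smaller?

b_2

b_2 < b_1 and b_1 < b_8 give b_2 < b_8.
Then b_8 < b_7 extends the chain to b_7.
Then b_7 < b_6 extends the chain to b_6.
With b_6 < b_9: b_2 < b_1 < b_8 < b_7 < b_6 < b_9.
Then b_9 < b_11 extends the chain to b_11.
So b_2 < b_11; b_2 is the smaller of the two.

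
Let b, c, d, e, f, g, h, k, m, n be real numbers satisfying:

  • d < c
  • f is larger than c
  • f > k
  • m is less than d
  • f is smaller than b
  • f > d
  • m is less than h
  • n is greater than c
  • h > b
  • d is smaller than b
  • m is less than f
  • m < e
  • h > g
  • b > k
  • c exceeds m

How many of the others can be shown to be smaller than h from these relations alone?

Directly below h: m, b, g.
One step further: k, d, f (6 so far).
One step further: c (7 so far).
No other element is forced below h by the given relations, so the count is 7.

7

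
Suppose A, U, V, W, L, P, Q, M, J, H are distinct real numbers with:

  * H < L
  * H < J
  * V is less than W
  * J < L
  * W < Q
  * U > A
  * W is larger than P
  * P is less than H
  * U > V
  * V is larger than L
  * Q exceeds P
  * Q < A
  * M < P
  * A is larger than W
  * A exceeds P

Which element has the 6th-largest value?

L

Chaining the given pairs: M < P < H < J < L < V < W < Q < A < U.
Counting 6 from the largest end gives L.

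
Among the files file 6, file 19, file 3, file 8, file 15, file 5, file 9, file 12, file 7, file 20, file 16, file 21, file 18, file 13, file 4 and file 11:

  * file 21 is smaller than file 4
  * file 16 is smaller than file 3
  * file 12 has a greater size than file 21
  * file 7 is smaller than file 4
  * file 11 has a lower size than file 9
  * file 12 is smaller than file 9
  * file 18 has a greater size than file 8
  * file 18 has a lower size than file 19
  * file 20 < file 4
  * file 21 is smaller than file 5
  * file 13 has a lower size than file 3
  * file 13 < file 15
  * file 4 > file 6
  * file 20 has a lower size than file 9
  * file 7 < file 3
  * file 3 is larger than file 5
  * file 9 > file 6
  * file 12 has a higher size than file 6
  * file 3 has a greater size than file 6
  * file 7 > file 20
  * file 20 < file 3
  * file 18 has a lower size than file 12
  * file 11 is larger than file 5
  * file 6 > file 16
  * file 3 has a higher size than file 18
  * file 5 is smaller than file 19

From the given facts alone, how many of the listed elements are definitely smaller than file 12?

The elements the relations force below file 12 are file 21, file 8, file 18, file 16, file 6 — no chain reaches any other.
That is 5.

5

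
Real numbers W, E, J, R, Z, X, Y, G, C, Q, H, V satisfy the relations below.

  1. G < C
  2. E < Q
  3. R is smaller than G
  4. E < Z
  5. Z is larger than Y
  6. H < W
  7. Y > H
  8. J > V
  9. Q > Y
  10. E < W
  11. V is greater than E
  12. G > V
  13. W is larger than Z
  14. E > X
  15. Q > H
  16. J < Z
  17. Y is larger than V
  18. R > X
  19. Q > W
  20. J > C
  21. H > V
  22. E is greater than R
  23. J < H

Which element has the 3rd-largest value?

Z

The consecutive relations fix a unique order: X < R < E < V < G < C < J < H < Y < Z < W < Q.
The 3rd largest is Z.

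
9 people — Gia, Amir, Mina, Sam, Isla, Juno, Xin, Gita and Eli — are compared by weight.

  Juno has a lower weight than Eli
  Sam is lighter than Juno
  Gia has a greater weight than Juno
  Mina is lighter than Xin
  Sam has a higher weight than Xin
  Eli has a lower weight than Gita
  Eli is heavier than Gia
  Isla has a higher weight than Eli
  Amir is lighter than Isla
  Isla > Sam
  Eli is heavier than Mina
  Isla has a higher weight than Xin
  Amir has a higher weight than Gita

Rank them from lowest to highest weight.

Mina < Xin < Sam < Juno < Gia < Eli < Gita < Amir < Isla

Each adjacent pair is fixed by a given relation: Mina < Xin; Xin < Sam; Sam < Juno; Juno < Gia; Gia < Eli; Eli < Gita; Gita < Amir; Amir < Isla. Chaining them end to end gives the full order.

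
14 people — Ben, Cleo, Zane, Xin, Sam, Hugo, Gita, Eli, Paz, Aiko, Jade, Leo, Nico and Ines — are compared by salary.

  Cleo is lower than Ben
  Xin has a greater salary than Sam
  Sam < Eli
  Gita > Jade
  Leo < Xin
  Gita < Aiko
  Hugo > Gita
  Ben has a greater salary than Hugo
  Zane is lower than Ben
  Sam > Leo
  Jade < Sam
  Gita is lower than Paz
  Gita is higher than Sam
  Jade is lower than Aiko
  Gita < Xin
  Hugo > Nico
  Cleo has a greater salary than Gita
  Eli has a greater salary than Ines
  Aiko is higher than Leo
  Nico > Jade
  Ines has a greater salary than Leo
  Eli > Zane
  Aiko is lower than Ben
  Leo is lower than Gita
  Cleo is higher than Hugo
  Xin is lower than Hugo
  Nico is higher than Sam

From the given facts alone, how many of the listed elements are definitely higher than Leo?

11

Directly above Leo: Sam, Gita, Ines, Xin, Aiko.
One step further: Nico, Hugo, Cleo, Paz, Ben, Eli (11 so far).
Nothing else is reachable above Leo; 11 in all.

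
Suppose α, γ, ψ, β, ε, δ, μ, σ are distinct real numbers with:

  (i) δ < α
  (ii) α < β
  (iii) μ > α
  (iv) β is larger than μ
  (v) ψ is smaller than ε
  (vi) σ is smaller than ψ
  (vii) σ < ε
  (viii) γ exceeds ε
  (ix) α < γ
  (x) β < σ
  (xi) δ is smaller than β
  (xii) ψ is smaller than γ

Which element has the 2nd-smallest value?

Chaining the given pairs: δ < α < μ < β < σ < ψ < ε < γ.
Counting 2 from the smallest end gives α.

α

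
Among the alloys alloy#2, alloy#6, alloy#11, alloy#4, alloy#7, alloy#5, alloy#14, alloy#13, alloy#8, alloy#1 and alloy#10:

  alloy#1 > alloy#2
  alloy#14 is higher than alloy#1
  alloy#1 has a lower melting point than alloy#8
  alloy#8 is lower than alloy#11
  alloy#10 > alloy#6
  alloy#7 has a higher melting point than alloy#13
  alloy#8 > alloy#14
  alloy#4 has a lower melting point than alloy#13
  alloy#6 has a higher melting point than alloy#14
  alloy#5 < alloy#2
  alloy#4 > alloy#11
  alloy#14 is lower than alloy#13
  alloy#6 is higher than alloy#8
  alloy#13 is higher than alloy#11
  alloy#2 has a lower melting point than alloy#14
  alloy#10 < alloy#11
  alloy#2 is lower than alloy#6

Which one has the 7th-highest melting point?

Piecing the relations together gives one ordering: alloy#5 < alloy#2 < alloy#1 < alloy#14 < alloy#8 < alloy#6 < alloy#10 < alloy#11 < alloy#4 < alloy#13 < alloy#7.
The 7th largest is alloy#8.

alloy#8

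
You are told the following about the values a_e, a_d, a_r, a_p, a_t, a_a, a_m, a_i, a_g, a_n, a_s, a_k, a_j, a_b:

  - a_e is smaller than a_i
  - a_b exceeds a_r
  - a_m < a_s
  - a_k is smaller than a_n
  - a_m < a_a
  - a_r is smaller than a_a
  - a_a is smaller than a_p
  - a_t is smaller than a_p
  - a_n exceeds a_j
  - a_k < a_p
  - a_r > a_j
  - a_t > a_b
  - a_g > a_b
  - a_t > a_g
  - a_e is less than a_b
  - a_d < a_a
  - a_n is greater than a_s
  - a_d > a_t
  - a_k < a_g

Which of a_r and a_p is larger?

a_p

a_r < a_b < a_g < a_t < a_d < a_a < a_p, by transitivity through a_b, a_g, a_t, a_d, a_a.
So a_r < a_p; a_p is the larger of the two.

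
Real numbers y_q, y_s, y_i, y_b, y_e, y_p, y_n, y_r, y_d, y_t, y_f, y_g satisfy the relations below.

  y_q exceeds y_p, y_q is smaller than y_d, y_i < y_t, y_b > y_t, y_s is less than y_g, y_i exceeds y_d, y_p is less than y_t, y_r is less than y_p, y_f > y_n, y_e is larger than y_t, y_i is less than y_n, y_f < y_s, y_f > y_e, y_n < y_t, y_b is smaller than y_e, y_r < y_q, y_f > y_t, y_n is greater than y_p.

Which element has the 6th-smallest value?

The consecutive relations fix a unique order: y_r < y_p < y_q < y_d < y_i < y_n < y_t < y_b < y_e < y_f < y_s < y_g.
The 6th smallest is y_n.

y_n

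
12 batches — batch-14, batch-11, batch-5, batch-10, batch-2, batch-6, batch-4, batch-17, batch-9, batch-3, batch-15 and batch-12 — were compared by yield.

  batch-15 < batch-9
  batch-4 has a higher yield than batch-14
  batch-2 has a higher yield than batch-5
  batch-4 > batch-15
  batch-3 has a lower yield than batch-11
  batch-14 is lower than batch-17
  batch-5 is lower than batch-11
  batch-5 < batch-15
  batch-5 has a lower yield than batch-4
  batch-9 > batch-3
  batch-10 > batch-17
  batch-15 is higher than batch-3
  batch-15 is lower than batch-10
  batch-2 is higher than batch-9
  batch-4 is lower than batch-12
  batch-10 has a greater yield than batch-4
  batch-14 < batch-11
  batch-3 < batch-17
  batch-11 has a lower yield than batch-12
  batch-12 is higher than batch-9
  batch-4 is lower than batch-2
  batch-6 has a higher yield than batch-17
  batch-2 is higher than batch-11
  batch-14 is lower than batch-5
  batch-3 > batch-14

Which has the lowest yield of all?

Chaining upward from batch-14: directly above it, batch-3, batch-5, batch-17, batch-4, batch-11; then batch-15, batch-9, batch-12, batch-2, batch-6, batch-10.
That covers every other element, and nothing is given below batch-14, so batch-14 is the lowest yield.

batch-14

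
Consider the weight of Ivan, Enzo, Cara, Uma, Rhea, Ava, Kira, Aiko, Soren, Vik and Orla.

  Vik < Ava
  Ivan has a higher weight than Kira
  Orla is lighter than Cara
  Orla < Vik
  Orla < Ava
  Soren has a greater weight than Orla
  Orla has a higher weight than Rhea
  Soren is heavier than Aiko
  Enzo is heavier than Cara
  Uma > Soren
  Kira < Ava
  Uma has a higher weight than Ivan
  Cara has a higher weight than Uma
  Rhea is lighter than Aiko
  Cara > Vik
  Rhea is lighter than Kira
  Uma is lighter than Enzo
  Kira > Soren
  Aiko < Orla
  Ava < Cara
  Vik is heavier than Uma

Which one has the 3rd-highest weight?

Piecing the relations together gives one ordering: Rhea < Aiko < Orla < Soren < Kira < Ivan < Uma < Vik < Ava < Cara < Enzo.
The 3rd largest is Ava.

Ava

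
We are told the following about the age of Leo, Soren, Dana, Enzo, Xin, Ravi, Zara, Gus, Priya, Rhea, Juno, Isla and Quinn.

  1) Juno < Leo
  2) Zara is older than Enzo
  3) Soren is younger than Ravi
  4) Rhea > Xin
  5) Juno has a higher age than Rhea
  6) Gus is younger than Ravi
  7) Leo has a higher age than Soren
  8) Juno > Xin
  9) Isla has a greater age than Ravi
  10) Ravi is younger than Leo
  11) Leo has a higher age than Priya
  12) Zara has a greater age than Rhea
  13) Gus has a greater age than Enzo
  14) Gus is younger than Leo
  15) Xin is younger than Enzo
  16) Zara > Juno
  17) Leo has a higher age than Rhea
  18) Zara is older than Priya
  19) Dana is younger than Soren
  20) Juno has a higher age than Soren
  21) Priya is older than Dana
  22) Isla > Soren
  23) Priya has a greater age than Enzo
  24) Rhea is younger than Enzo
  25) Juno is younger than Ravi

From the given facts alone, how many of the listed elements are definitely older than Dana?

7

Directly above Dana: Soren, Priya.
One step further: Juno, Ravi, Leo, Zara, Isla (7 so far).
No other element is forced above Dana by the given relations, so the count is 7.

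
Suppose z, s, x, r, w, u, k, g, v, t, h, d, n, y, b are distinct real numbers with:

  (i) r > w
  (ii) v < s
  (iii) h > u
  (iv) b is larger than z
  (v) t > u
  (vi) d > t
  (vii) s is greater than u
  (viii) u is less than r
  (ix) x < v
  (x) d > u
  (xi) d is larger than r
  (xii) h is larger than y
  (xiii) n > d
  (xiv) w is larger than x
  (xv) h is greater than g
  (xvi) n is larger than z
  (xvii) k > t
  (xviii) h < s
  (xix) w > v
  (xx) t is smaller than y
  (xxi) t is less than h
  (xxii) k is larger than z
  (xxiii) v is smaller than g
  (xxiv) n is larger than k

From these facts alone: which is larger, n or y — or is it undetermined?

undetermined

Following every chain through y: above y we get h, s; below y we get u, t.
n is not reached, and no chain runs the other way from n to y.
So the given relations leave the order of y and n undetermined.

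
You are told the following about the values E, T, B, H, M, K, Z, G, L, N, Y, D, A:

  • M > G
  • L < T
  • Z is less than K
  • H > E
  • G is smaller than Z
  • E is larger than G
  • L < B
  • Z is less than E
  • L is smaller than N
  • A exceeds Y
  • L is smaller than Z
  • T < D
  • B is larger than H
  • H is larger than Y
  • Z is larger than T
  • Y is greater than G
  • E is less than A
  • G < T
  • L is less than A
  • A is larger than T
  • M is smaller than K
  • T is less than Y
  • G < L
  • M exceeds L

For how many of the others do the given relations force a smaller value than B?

7

From B the given relations immediately reach L, H.
From those, G, Y, E — 5 in total.
From those, T, Z — 7 in total.
No other element is forced below B by the given relations, so the count is 7.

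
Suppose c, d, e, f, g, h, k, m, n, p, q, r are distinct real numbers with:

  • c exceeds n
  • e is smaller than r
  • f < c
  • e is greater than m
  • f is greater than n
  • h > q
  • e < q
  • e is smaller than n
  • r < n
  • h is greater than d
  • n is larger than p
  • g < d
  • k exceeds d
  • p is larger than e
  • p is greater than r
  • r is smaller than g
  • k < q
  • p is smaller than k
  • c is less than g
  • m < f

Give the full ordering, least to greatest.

Nothing is placed below m, so it is least; from there m < e; e < r; r < p; p < n; n < f; f < c; c < g; g < d; d < k; k < q; q < h, each given directly.

m < e < r < p < n < f < c < g < d < k < q < h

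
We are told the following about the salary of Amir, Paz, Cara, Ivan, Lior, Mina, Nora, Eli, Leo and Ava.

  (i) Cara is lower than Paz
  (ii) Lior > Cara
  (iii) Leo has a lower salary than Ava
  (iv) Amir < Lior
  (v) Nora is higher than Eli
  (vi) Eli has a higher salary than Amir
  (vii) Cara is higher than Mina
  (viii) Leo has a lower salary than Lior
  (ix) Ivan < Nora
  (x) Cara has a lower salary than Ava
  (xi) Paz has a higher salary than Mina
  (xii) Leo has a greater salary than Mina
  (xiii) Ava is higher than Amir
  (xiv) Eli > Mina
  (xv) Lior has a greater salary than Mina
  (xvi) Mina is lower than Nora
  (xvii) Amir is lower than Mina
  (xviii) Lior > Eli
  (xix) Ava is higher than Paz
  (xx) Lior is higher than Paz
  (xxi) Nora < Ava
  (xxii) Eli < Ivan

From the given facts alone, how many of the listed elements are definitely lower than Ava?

The elements the relations force below Ava are Amir, Mina, Leo, Cara, Eli, Paz, Ivan, Nora — no chain reaches any other.
That is 8.

8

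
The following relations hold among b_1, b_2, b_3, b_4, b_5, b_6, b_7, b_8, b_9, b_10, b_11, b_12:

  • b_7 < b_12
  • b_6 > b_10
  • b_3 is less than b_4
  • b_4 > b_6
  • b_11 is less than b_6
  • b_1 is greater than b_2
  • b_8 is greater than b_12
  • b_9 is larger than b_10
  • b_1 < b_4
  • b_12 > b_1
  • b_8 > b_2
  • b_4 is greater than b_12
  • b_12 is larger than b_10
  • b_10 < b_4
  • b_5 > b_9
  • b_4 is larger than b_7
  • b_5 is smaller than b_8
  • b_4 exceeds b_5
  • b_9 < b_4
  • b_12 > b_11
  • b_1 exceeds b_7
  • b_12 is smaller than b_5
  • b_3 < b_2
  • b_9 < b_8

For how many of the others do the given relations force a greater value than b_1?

4

From b_1 the given relations immediately reach b_12, b_4.
From those, b_5, b_8 — 4 in total.
No other element is forced above b_1 by the given relations, so the count is 4.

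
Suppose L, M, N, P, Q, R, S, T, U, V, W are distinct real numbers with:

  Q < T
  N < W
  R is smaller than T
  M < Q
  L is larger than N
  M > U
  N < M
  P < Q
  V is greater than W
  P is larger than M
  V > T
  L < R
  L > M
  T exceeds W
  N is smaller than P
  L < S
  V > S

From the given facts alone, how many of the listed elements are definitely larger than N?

9

From N the given relations immediately reach W, M, P, L.
From those, Q, S, R, T, V — 9 in total.
Nothing else is reachable above N; 9 in all.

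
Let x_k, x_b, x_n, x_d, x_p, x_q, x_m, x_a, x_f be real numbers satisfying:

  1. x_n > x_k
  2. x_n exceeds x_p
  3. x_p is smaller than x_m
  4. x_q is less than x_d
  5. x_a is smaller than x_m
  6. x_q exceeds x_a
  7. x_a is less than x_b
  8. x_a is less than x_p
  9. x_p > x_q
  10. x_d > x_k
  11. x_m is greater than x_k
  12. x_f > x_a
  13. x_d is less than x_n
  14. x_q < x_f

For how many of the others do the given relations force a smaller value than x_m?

4

From x_m the given relations immediately reach x_a, x_k, x_p.
From those, x_q — 4 in total.
No other element is forced below x_m by the given relations, so the count is 4.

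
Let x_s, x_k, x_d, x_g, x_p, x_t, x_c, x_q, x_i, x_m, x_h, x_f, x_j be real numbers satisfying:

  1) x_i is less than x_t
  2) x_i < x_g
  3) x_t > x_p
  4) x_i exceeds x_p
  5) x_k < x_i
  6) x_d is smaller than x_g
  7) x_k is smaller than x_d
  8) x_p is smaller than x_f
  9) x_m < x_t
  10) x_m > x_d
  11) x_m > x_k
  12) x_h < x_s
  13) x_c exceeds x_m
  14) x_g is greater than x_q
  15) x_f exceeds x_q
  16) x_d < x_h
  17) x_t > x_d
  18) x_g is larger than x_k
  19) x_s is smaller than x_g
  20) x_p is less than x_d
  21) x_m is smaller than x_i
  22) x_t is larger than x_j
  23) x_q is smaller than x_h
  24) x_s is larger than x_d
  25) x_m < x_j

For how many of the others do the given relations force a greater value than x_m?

The elements the relations force above x_m are x_i, x_j, x_c, x_g, x_t — no chain reaches any other.
That is 5.

5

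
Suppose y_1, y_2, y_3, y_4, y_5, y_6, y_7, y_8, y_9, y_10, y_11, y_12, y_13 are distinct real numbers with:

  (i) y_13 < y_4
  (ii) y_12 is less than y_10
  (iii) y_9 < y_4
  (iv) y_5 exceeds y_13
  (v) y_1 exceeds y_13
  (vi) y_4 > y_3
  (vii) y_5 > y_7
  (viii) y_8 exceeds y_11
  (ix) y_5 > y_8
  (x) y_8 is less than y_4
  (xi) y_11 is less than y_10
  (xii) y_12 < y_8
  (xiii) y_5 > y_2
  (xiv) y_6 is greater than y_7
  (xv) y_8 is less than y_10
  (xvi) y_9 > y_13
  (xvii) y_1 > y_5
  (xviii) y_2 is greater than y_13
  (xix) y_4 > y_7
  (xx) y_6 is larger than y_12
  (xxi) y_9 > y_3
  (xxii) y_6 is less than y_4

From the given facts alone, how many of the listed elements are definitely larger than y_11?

5

Directly above y_11: y_8, y_10.
One step further: y_5, y_4 (4 so far).
One step further: y_1 (5 so far).
No other element is forced above y_11 by the given relations, so the count is 5.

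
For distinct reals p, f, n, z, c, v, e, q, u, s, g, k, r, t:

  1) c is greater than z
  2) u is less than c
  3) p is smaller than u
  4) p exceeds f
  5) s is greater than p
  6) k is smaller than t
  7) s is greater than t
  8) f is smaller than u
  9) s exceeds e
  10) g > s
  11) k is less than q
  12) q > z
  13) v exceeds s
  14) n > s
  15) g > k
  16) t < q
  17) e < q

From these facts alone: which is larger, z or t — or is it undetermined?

Following every chain through t: above t we get s, g, n, v, q; below t we get k.
z is not reached, and no chain runs the other way from z to t.
So the given relations leave the order of t and z undetermined.

undetermined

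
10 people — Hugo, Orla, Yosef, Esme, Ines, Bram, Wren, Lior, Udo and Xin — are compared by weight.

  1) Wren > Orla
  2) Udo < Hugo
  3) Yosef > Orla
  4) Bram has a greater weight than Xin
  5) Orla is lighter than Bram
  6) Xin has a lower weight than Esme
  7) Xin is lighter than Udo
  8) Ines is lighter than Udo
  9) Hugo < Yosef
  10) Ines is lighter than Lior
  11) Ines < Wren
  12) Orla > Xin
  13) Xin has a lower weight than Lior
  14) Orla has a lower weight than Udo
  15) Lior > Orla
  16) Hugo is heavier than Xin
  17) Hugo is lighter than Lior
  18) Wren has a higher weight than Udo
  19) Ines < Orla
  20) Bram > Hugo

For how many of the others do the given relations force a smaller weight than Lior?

Directly below Lior: Ines, Xin, Orla, Hugo.
One step further: Udo (5 so far).
No other element is forced below Lior by the given relations, so the count is 5.

5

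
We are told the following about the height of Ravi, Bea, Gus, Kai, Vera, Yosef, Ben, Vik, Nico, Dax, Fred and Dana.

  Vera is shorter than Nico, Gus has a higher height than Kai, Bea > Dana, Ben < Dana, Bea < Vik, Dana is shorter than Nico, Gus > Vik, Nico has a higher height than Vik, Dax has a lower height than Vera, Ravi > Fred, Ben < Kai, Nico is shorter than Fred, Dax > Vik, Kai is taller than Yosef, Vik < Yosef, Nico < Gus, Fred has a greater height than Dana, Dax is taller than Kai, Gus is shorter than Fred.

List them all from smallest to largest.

Ben < Dana < Bea < Vik < Yosef < Kai < Dax < Vera < Nico < Gus < Fred < Ravi

Each adjacent pair is fixed by a given relation: Ben < Dana; Dana < Bea; Bea < Vik; Vik < Yosef; Yosef < Kai; Kai < Dax; Dax < Vera; Vera < Nico; Nico < Gus; Gus < Fred; Fred < Ravi. Chaining them end to end gives the full order.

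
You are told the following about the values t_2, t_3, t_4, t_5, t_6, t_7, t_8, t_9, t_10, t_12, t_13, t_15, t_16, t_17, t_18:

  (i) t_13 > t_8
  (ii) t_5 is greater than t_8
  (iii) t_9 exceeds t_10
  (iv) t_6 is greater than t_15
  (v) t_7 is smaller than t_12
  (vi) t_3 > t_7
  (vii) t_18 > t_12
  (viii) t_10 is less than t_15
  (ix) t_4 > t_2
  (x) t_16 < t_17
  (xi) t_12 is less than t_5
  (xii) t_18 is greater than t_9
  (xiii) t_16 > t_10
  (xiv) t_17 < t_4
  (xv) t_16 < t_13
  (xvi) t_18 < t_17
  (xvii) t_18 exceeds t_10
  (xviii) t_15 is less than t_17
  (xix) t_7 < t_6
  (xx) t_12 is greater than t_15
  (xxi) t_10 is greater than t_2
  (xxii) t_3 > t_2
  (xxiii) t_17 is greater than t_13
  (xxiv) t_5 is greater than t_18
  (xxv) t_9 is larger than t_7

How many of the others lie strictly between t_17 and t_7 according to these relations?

3

The relations place t_7 below t_17. An element lies strictly between them when it is forced above t_7 and also forced below t_17.
Above t_7: {t_9, t_6, t_12, t_18, t_3, t_5, t_4}. Below t_17: {t_2, t_10, t_15, t_9, t_8, t_16, t_13, t_12, t_18}.
Intersection: {t_9, t_12, t_18} — 3.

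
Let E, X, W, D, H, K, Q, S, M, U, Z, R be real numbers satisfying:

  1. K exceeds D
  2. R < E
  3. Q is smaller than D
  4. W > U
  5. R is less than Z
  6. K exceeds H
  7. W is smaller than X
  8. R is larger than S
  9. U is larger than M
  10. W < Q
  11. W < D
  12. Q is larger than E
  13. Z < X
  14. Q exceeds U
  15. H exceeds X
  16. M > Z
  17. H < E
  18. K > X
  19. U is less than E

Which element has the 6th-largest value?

X

Piecing the relations together gives one ordering: S < R < Z < M < U < W < X < H < E < Q < D < K.
Counting 6 from the largest end gives X.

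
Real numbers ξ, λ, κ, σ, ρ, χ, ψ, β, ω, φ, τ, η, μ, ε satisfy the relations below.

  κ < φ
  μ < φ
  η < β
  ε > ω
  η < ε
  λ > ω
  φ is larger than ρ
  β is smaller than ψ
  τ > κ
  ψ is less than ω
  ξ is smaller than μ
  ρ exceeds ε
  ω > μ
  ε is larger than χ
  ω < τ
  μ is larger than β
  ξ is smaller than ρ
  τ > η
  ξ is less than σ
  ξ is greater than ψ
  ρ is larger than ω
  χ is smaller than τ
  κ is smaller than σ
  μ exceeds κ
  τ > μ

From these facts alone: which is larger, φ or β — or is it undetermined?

The relevant relations are β < ψ; ψ < ξ; ξ < μ; μ < ω; ω < ε; ε < ρ; ρ < φ.
Together: β < ψ < ξ < μ < ω < ε < ρ < φ.
So φ is larger.

φ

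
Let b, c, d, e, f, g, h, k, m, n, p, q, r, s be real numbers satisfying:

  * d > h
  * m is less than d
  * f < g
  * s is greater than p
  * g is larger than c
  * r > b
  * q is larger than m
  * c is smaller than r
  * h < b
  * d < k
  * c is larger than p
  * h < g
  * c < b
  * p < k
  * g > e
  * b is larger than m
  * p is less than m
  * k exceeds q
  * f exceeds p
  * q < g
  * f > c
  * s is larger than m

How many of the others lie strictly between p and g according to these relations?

Chaining upward from p reaches: c, m, d, b, s, f, q, r, k.
Chaining downward from g reaches: e, h, c, m, f, q.
Strictly between p and g are those in both lists: c, m, f, q — 4 elements.

4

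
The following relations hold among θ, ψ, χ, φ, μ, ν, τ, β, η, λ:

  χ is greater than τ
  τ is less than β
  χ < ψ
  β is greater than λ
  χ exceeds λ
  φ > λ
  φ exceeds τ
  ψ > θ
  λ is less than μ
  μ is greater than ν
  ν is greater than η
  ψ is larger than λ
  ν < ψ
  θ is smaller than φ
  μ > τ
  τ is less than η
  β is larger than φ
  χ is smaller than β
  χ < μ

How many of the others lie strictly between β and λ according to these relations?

Chaining upward from λ reaches: φ, χ, ψ, μ.
Chaining downward from β reaches: θ, τ, φ, χ.
Strictly between λ and β are those in both lists: φ, χ — 2 elements.

2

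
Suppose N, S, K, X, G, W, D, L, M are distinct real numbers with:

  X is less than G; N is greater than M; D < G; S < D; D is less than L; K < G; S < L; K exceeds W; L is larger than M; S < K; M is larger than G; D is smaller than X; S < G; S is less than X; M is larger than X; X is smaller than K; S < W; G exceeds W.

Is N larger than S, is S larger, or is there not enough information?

Link the given pairs in sequence: S < D; D < X; X < K; K < G; G < M; M < N.
Chaining these gives S < D < X < K < G < M < N.
So N is larger.

N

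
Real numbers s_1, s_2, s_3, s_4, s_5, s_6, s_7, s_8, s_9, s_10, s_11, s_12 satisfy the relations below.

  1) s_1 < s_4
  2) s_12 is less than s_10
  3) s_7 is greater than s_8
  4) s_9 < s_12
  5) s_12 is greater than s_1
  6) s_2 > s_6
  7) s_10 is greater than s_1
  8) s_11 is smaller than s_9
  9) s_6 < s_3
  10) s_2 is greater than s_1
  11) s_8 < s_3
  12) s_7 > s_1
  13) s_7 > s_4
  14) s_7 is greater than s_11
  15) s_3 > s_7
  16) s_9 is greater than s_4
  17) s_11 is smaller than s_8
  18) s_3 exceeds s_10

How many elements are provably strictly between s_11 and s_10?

The relations place s_11 below s_10. An element lies strictly between them when it is forced above s_11 and also forced below s_10.
Above s_11: {s_9, s_8, s_7, s_12, s_3}. Below s_10: {s_1, s_4, s_9, s_12}.
Intersection: {s_9, s_12} — 2.

2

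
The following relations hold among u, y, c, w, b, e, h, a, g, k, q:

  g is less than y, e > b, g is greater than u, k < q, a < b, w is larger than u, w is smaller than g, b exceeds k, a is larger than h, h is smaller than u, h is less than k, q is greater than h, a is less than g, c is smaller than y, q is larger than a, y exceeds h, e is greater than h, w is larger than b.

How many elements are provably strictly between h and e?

The relations place h below e. An element lies strictly between them when it is forced above h and also forced below e.
Above h: {a, u, k, q, b, w, g, y}. Below e: {a, k, b}.
Intersection: {a, k, b} — 3.

3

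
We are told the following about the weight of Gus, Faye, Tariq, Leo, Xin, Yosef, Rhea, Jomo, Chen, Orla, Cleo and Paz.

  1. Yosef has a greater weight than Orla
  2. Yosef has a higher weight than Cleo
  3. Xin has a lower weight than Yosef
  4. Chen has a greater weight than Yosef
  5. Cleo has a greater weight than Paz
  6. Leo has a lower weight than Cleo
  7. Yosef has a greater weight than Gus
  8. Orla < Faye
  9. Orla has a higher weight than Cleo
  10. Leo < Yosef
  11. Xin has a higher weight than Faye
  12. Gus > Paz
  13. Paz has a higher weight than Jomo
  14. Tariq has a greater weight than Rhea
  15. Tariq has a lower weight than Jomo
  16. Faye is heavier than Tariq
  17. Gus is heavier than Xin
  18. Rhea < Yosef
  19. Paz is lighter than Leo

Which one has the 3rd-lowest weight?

Jomo

Piecing the relations together gives one ordering: Rhea < Tariq < Jomo < Paz < Leo < Cleo < Orla < Faye < Xin < Gus < Yosef < Chen.
The 3rd smallest is Jomo.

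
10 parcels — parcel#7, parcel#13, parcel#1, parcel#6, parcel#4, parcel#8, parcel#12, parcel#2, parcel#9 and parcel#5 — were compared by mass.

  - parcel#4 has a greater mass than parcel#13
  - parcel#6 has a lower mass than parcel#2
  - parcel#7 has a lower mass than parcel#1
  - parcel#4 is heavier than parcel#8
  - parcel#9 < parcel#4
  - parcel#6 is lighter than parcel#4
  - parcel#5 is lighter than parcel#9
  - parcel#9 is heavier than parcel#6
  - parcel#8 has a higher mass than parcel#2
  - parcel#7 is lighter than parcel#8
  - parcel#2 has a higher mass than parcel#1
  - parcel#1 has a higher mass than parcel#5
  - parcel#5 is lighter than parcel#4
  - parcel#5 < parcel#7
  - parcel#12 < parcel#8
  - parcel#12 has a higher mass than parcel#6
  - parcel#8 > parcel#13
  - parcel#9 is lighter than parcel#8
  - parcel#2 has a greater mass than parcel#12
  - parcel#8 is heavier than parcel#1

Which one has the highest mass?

parcel#4

Chaining downward from parcel#4: directly below it, parcel#13, parcel#6, parcel#5, parcel#9, parcel#8; then parcel#12, parcel#7, parcel#1, parcel#2.
That covers every other element, and nothing is given above parcel#4, so parcel#4 is the highest mass.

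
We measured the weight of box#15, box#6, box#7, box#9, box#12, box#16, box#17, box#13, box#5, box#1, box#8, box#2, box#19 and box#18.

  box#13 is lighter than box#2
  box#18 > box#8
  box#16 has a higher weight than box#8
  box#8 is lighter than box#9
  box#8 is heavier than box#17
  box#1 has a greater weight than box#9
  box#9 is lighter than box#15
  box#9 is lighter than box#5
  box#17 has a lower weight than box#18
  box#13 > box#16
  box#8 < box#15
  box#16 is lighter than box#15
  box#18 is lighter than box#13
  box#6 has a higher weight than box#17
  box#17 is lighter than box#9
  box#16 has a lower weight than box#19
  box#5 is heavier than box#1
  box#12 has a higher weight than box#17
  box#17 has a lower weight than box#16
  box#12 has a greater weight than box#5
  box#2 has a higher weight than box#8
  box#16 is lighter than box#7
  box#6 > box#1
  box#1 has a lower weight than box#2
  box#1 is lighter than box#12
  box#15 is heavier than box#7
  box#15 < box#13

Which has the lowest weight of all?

box#17

box#8 is not least since box#17 < box#8; box#18 is not least since box#17 < box#18; box#16 is not least since box#8 < box#16; box#7 is not least since box#16 < box#7; box#9 is not least since box#17 < box#9; box#15 is not least since box#7 < box#15; box#1 is not least since box#9 < box#1; box#5 is not least since box#9 < box#5; box#13 is not least since box#16 < box#13; box#2 is not least since box#1 < box#2; box#6 is not least since box#17 < box#6; box#19 is not least since box#16 < box#19; box#12 is not least since box#1 < box#12.
Only box#17 has nothing below it, so box#17 is the lowest weight.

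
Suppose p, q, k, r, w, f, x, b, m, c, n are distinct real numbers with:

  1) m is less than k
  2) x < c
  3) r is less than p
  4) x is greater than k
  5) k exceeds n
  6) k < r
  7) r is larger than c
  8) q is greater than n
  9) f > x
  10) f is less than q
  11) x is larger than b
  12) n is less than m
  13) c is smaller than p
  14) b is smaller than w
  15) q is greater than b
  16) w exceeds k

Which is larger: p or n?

p

n < m and m < k give n < k.
Then k < x extends the chain to x.
With x < c: n < m < k < x < c.
Then c < r extends the chain to r.
Then r < p extends the chain to p.
So n < p; p is the larger of the two.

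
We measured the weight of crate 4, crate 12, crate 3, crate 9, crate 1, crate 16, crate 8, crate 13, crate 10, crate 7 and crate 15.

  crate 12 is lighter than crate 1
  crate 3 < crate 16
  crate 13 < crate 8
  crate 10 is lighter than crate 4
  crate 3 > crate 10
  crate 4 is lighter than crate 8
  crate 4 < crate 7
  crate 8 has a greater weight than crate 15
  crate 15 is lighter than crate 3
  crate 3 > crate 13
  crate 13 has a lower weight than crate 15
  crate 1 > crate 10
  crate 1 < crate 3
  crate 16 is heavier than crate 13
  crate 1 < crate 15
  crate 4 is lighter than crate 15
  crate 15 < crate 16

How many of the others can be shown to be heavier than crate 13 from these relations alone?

The elements the relations force above crate 13 are crate 15, crate 3, crate 16, crate 8 — no chain reaches any other.
That is 4.

4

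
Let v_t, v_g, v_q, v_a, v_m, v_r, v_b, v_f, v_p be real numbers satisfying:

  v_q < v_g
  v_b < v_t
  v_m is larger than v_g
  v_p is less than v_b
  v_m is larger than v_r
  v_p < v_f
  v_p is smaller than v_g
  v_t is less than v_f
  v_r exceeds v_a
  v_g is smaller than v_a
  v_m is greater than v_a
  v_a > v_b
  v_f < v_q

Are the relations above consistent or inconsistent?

consistent

Every relation is compatible with v_p < v_b < v_t < v_f < v_q < v_g < v_a < v_r < v_m; the set is consistent.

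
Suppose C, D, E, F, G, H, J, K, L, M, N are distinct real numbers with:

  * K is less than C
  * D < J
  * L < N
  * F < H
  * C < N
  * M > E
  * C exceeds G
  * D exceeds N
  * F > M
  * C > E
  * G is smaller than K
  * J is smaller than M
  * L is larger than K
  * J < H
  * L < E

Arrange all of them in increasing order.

Each adjacent pair is fixed by a given relation: G < K; K < L; L < E; E < C; C < N; N < D; D < J; J < M; M < F; F < H. Chaining them end to end gives the full order.

G < K < L < E < C < N < D < J < M < F < H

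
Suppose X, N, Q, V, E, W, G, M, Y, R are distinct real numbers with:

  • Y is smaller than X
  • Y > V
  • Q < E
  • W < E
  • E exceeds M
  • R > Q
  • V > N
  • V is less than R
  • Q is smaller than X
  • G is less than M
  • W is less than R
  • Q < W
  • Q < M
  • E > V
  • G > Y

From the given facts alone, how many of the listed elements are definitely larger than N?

The elements the relations force above N are V, Y, G, M, X, E, R — no chain reaches any other.
That is 7.

7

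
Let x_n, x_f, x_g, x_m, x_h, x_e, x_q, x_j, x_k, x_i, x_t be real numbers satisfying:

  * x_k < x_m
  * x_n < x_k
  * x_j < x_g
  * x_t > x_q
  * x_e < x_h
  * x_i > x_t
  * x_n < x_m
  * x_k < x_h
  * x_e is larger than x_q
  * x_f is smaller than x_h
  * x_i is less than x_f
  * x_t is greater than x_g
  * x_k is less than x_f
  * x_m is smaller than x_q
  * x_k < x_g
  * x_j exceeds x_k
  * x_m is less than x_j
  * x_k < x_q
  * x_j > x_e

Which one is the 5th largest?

x_g

The consecutive relations fix a unique order: x_n < x_k < x_m < x_q < x_e < x_j < x_g < x_t < x_i < x_f < x_h.
Counting 5 from the largest end gives x_g.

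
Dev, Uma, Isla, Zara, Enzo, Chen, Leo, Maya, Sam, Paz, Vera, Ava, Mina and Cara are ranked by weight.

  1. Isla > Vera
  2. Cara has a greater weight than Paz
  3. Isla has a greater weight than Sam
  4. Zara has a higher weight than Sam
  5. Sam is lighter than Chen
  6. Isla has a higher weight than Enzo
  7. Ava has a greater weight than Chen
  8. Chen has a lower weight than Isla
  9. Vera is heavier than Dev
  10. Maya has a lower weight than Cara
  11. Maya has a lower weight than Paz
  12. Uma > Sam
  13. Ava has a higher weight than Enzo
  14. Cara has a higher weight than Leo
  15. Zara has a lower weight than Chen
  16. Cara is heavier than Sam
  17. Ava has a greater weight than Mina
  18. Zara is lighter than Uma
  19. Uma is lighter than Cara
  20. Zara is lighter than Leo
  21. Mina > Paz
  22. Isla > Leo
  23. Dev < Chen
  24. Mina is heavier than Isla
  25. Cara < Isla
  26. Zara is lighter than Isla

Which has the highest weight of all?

Sam is not greatest since Sam < Zara; Maya is not greatest since Maya < Paz; Enzo is not greatest since Enzo < Isla; Paz is not greatest since Paz < Cara; Dev is not greatest since Dev < Vera; Zara is not greatest since Zara < Uma; Chen is not greatest since Chen < Isla; Uma is not greatest since Uma < Cara; Leo is not greatest since Leo < Isla; Vera is not greatest since Vera < Isla; Cara is not greatest since Cara < Isla; Isla is not greatest since Isla < Mina; Mina is not greatest since Mina < Ava.
Only Ava has nothing above it, so Ava is the highest weight.

Ava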